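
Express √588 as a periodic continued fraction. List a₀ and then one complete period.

a₀ = ⌊√588⌋ = 24.

[24; 4, 48]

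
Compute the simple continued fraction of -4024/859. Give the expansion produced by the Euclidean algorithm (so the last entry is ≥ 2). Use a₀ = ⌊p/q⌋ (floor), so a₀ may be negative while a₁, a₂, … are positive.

[-5; 3, 5, 1, 8, 5]

-4024 = -5*859 + 271
859 = 3*271 + 46
271 = 5*46 + 41
46 = 1*41 + 5
41 = 8*5 + 1
5 = 5*1 + 0  (stop)
So -4024/859 = [-5; 3, 5, 1, 8, 5].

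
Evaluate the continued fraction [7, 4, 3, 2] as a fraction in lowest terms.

Using pₖ = aₖpₖ₋₁ + pₖ₋₂ and qₖ = aₖqₖ₋₁ + qₖ₋₂:
  k=0: a=7, p=7, q=1
  k=1: a=4, p=29, q=4
  k=2: a=3, p=94, q=13
  k=3: a=2, p=217, q=30

217/30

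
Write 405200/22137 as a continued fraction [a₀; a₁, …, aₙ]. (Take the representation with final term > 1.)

[18; 3, 3, 2, 12, 15, 2, 2]

405200 = 18×22137 + 6734
22137 = 3×6734 + 1935
6734 = 3×1935 + 929
1935 = 2×929 + 77
929 = 12×77 + 5
77 = 15×5 + 2
5 = 2×2 + 1
2 = 2×1 + 0  (stop)
So 405200/22137 = [18; 3, 3, 2, 12, 15, 2, 2].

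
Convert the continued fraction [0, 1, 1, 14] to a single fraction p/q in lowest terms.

15/29

Fold from the inside: start with 14/1.
  1 + 1/14 = 15/14
  1 + 14/15 = 29/15
  0 + 15/29 = 15/29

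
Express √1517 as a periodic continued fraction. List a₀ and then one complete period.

a₀ = ⌊√1517⌋ = 38.
With m₀=0, d₀=1 and mₖ₊₁ = dₖaₖ − mₖ, dₖ₊₁ = (n − mₖ₊₁²)/dₖ, aₖ₊₁ = ⌊(a₀+mₖ₊₁)/dₖ₊₁⌋:
  k=1: m=38, d=73, a=1
  k=2: m=35, d=4, a=18
  k=3: m=37, d=37, a=2
  k=4: m=37, d=4, a=18
  k=5: m=35, d=73, a=1
  k=6: m=38, d=1, a=76
d=1 and a=2a₀=76 at k=6, so the next step gives (m, d) = (38, 73) again — its k=1 value — and the period has length 6.

[38; 1, 18, 2, 18, 1, 76]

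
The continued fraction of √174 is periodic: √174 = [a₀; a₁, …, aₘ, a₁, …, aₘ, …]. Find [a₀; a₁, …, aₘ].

[13; 5, 4, 5, 26]

a₀ = ⌊√174⌋ = 13.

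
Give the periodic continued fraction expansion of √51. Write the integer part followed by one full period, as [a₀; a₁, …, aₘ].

[7; 7, 14]

a₀ = ⌊√51⌋ = 7.
With m₀=0, d₀=1 and mₖ₊₁ = dₖaₖ − mₖ, dₖ₊₁ = (n − mₖ₊₁²)/dₖ, aₖ₊₁ = ⌊(a₀+mₖ₊₁)/dₖ₊₁⌋:
  k=1: m=7, d=2, a=7
  k=2: m=7, d=1, a=14
d=1 and a=2a₀=14 at k=2, so the next step gives (m, d) = (7, 2) again — its k=1 value — and the period has length 2.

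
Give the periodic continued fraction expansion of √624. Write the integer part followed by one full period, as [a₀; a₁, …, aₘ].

[24; 1, 48]

a₀ = ⌊√624⌋ = 24.
With m₀=0, d₀=1 and mₖ₊₁ = dₖaₖ − mₖ, dₖ₊₁ = (n − mₖ₊₁²)/dₖ, aₖ₊₁ = ⌊(a₀+mₖ₊₁)/dₖ₊₁⌋:
  k=1: m=24, d=48, a=1
  k=2: m=24, d=1, a=48
d=1 and a=2a₀=48 at k=2, so the next step gives (m, d) = (24, 48) again — its k=1 value — and the period has length 2.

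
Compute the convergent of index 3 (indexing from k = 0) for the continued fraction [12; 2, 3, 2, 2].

199/16

Using pₖ = aₖpₖ₋₁ + pₖ₋₂, qₖ = aₖqₖ₋₁ + qₖ₋₂ (with p₋₁=1, p₋₂=0, q₋₁=0, q₋₂=1):
  k=0: a=12, p=12, q=1
  k=1: a=2, p=25, q=2
  k=2: a=3, p=87, q=7
  k=3: a=2, p=199, q=16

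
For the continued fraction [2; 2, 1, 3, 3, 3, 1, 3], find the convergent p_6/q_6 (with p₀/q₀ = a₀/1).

366/155

Using pₖ = aₖpₖ₋₁ + pₖ₋₂, qₖ = aₖqₖ₋₁ + qₖ₋₂ (with p₋₁=1, p₋₂=0, q₋₁=0, q₋₂=1):
  k=0: a=2, p=2, q=1
  k=1: a=2, p=5, q=2
  k=2: a=1, p=7, q=3
  k=3: a=3, p=26, q=11
  k=4: a=3, p=85, q=36
  k=5: a=3, p=281, q=119
  k=6: a=1, p=366, q=155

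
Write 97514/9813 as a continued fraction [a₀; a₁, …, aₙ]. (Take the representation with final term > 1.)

97514 = 9·9813 + 9197
9813 = 1·9197 + 616
9197 = 14·616 + 573
616 = 1·573 + 43
573 = 13·43 + 14
43 = 3·14 + 1
14 = 14·1 + 0  (stop)
So 97514/9813 = [9; 1, 14, 1, 13, 3, 14].

[9; 1, 14, 1, 13, 3, 14]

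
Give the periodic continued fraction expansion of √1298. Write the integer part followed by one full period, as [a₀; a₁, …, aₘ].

[36; 36, 72]

a₀ = ⌊√1298⌋ = 36.
With m₀=0, d₀=1 and mₖ₊₁ = dₖaₖ − mₖ, dₖ₊₁ = (n − mₖ₊₁²)/dₖ, aₖ₊₁ = ⌊(a₀+mₖ₊₁)/dₖ₊₁⌋:
  k=1: m=36, d=2, a=36
  k=2: m=36, d=1, a=72
d=1 and a=2a₀=72 at k=2, so the next step gives (m, d) = (36, 2) again — its k=1 value — and the period has length 2.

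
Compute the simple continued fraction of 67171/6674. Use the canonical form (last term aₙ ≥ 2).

[10; 15, 2, 16, 13]

67171 = 10*6674 + 431
6674 = 15*431 + 209
431 = 2*209 + 13
209 = 16*13 + 1
13 = 13*1 + 0  (stop)
So 67171/6674 = [10; 15, 2, 16, 13].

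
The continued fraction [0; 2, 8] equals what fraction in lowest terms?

Fold from the inside: start with 8/1.
  2 + 1/8 = 17/8
  0 + 8/17 = 8/17

8/17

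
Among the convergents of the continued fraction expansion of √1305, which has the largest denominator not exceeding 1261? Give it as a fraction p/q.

√1305 = [36; 8, 72, …] (period length 2).
Convergents:
  p_0/q_0 = 36/1
  p_1/q_1 = 289/8
  p_2/q_2 = 20844/577
  p_3/q_3 = 167041/4624
q_2 = 577 ≤ 1261 < 4624 = q_3, so the answer is 20844/577.

20844/577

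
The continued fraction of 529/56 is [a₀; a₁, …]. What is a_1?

529 = 9·56 + 25   →  a_0 = 9
56 = 2·25 + 6   →  a_1 = 2

2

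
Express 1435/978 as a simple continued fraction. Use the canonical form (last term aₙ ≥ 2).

[1; 2, 7, 7, 9]

1435 = 1·978 + 457
978 = 2·457 + 64
457 = 7·64 + 9
64 = 7·9 + 1
9 = 9·1 + 0  (stop)
So 1435/978 = [1; 2, 7, 7, 9].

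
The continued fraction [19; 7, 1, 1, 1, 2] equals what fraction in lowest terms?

1167/61

Fold from the inside: start with 2/1.
  1 + 1/2 = 3/2
  1 + 2/3 = 5/3
  1 + 3/5 = 8/5
  7 + 5/8 = 61/8
  19 + 8/61 = 1167/61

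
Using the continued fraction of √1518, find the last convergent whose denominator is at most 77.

√1518 = [38; 1, 24, 1, 76, …] (period length 4).
Convergents:
  p_0/q_0 = 38/1
  p_1/q_1 = 39/1
  p_2/q_2 = 974/25
  p_3/q_3 = 1013/26
  p_4/q_4 = 77962/2001
q_3 = 26 ≤ 77 < 2001 = q_4, so the answer is 1013/26.

1013/26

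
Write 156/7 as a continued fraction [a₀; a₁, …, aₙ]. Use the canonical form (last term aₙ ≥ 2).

156 = 22×7 + 2
7 = 3×2 + 1
2 = 2×1 + 0  (stop)
So 156/7 = [22; 3, 2].

[22; 3, 2]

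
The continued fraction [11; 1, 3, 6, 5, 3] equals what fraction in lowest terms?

4845/412

Fold from the inside: start with 3/1.
  5 + 1/3 = 16/3
  6 + 3/16 = 99/16
  3 + 16/99 = 313/99
  1 + 99/313 = 412/313
  11 + 313/412 = 4845/412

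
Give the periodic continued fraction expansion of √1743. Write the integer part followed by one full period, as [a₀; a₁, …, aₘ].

a₀ = ⌊√1743⌋ = 41.
With m₀=0, d₀=1 and mₖ₊₁ = dₖaₖ − mₖ, dₖ₊₁ = (n − mₖ₊₁²)/dₖ, aₖ₊₁ = ⌊(a₀+mₖ₊₁)/dₖ₊₁⌋:
  k=1: m=41, d=62, a=1
  k=2: m=21, d=21, a=2
  k=3: m=21, d=62, a=1
  k=4: m=41, d=1, a=82
d=1 and a=2a₀=82 at k=4, so the next step gives (m, d) = (41, 62) again — its k=1 value — and the period has length 4.

[41; 1, 2, 1, 82]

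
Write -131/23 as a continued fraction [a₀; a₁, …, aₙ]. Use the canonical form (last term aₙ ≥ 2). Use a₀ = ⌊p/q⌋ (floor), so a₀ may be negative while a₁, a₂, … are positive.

-131 = -6·23 + 7
23 = 3·7 + 2
7 = 3·2 + 1
2 = 2·1 + 0  (stop)
So -131/23 = [-6; 3, 3, 2].

[-6; 3, 3, 2]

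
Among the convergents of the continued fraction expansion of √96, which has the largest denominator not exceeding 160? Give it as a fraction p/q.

970/99

√96 = [9; 1, 3, 1, 18, …] (period length 4).
Convergents:
  p_0/q_0 = 9/1
  p_1/q_1 = 10/1
  p_2/q_2 = 39/4
  p_3/q_3 = 49/5
  p_4/q_4 = 921/94
  p_5/q_5 = 970/99
  p_6/q_6 = 3831/391
q_5 = 99 ≤ 160 < 391 = q_6, so the answer is 970/99.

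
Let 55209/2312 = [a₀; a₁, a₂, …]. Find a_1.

55209 = 23·2312 + 2033   →  a_0 = 23
2312 = 1·2033 + 279   →  a_1 = 1

1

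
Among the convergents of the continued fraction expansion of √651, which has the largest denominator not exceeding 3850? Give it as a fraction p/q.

89378/3503

√651 = [25; 1, 1, 16, 1, 1, 50, …] (period length 6).
Convergents:
  p_0/q_0 = 25/1
  p_1/q_1 = 26/1
  p_2/q_2 = 51/2
  p_3/q_3 = 842/33
  p_4/q_4 = 893/35
  p_5/q_5 = 1735/68
  p_6/q_6 = 87643/3435
  p_7/q_7 = 89378/3503
  p_8/q_8 = 177021/6938
q_7 = 3503 ≤ 3850 < 6938 = q_8, so the answer is 89378/3503.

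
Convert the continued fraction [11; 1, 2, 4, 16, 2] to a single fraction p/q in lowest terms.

Fold from the inside: start with 2/1.
  16 + 1/2 = 33/2
  4 + 2/33 = 134/33
  2 + 33/134 = 301/134
  1 + 134/301 = 435/301
  11 + 301/435 = 5086/435

5086/435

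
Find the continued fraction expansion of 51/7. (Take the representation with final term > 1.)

[7; 3, 2]

51 = 7*7 + 2
7 = 3*2 + 1
2 = 2*1 + 0  (stop)
So 51/7 = [7; 3, 2].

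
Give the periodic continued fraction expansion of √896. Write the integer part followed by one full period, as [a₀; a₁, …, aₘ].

[29; 1, 13, 1, 58]

a₀ = ⌊√896⌋ = 29.
With m₀=0, d₀=1 and mₖ₊₁ = dₖaₖ − mₖ, dₖ₊₁ = (n − mₖ₊₁²)/dₖ, aₖ₊₁ = ⌊(a₀+mₖ₊₁)/dₖ₊₁⌋:
  k=1: m=29, d=55, a=1
  k=2: m=26, d=4, a=13
  k=3: m=26, d=55, a=1
  k=4: m=29, d=1, a=58
d=1 and a=2a₀=58 at k=4, so the next step gives (m, d) = (29, 55) again — its k=1 value — and the period has length 4.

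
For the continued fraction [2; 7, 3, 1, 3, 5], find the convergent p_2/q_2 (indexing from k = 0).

Using pₖ = aₖpₖ₋₁ + pₖ₋₂, qₖ = aₖqₖ₋₁ + qₖ₋₂ (with p₋₁=1, p₋₂=0, q₋₁=0, q₋₂=1):
  k=0: a=2, p=2, q=1
  k=1: a=7, p=15, q=7
  k=2: a=3, p=47, q=22

47/22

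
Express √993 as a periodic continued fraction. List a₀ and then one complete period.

[31; 1, 1, 20, 1, 1, 62]

a₀ = ⌊√993⌋ = 31.
With m₀=0, d₀=1 and mₖ₊₁ = dₖaₖ − mₖ, dₖ₊₁ = (n − mₖ₊₁²)/dₖ, aₖ₊₁ = ⌊(a₀+mₖ₊₁)/dₖ₊₁⌋:
  k=1: m=31, d=32, a=1
  k=2: m=1, d=31, a=1
  k=3: m=30, d=3, a=20
  k=4: m=30, d=31, a=1
  k=5: m=1, d=32, a=1
  k=6: m=31, d=1, a=62
d=1 and a=2a₀=62 at k=6, so the next step gives (m, d) = (31, 32) again — its k=1 value — and the period has length 6.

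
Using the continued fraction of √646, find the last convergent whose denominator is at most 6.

√646 = [25; 2, 2, 2, 50, …] (period length 4).
Convergents:
  p_0/q_0 = 25/1
  p_1/q_1 = 51/2
  p_2/q_2 = 127/5
  p_3/q_3 = 305/12
q_2 = 5 ≤ 6 < 12 = q_3, so the answer is 127/5.

127/5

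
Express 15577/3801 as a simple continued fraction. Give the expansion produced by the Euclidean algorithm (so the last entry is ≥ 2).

[4; 10, 5, 3, 1, 17]

15577 = 4×3801 + 373
3801 = 10×373 + 71
373 = 5×71 + 18
71 = 3×18 + 17
18 = 1×17 + 1
17 = 17×1 + 0  (stop)
So 15577/3801 = [4; 10, 5, 3, 1, 17].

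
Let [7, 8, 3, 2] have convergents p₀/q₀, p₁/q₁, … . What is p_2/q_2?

178/25

Using pₖ = aₖpₖ₋₁ + pₖ₋₂, qₖ = aₖqₖ₋₁ + qₖ₋₂ (with p₋₁=1, p₋₂=0, q₋₁=0, q₋₂=1):
  k=0: a=7, p=7, q=1
  k=1: a=8, p=57, q=8
  k=2: a=3, p=178, q=25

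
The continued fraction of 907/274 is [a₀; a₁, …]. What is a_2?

907 = 3·274 + 85   →  a_0 = 3
274 = 3·85 + 19   →  a_1 = 3
85 = 4·19 + 9   →  a_2 = 4

4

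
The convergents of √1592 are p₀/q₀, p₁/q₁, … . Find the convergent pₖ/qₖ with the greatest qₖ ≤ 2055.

√1592 = [39; 1, 8, 1, 78, …] (period length 4).
Convergents:
  p_0/q_0 = 39/1
  p_1/q_1 = 40/1
  p_2/q_2 = 359/9
  p_3/q_3 = 399/10
  p_4/q_4 = 31481/789
  p_5/q_5 = 31880/799
  p_6/q_6 = 286521/7181
q_5 = 799 ≤ 2055 < 7181 = q_6, so the answer is 31880/799.

31880/799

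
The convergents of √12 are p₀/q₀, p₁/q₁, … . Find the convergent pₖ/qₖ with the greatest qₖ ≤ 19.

√12 = [3; 2, 6, …] (period length 2).
Convergents:
  p_0/q_0 = 3/1
  p_1/q_1 = 7/2
  p_2/q_2 = 45/13
  p_3/q_3 = 97/28
q_2 = 13 ≤ 19 < 28 = q_3, so the answer is 45/13.

45/13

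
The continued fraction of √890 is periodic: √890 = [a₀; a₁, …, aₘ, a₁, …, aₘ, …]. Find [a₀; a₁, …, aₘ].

a₀ = ⌊√890⌋ = 29.
With m₀=0, d₀=1 and mₖ₊₁ = dₖaₖ − mₖ, dₖ₊₁ = (n − mₖ₊₁²)/dₖ, aₖ₊₁ = ⌊(a₀+mₖ₊₁)/dₖ₊₁⌋:
  k=1: m=29, d=49, a=1
  k=2: m=20, d=10, a=4
  k=3: m=20, d=49, a=1
  k=4: m=29, d=1, a=58
d=1 and a=2a₀=58 at k=4, so the next step gives (m, d) = (29, 49) again — its k=1 value — and the period has length 4.

[29; 1, 4, 1, 58]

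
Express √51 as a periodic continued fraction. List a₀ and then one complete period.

a₀ = ⌊√51⌋ = 7.
With m₀=0, d₀=1 and mₖ₊₁ = dₖaₖ − mₖ, dₖ₊₁ = (n − mₖ₊₁²)/dₖ, aₖ₊₁ = ⌊(a₀+mₖ₊₁)/dₖ₊₁⌋:
  k=1: m=7, d=2, a=7
  k=2: m=7, d=1, a=14
d=1 and a=2a₀=14 at k=2, so the next step gives (m, d) = (7, 2) again — its k=1 value — and the period has length 2.

[7; 7, 14]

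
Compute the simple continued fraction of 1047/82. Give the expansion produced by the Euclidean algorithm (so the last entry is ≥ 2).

1047 = 12*82 + 63
82 = 1*63 + 19
63 = 3*19 + 6
19 = 3*6 + 1
6 = 6*1 + 0  (stop)
So 1047/82 = [12; 1, 3, 3, 6].

[12; 1, 3, 3, 6]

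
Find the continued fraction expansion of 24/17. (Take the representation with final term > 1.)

24 = 1×17 + 7
17 = 2×7 + 3
7 = 2×3 + 1
3 = 3×1 + 0  (stop)
So 24/17 = [1; 2, 2, 3].

[1; 2, 2, 3]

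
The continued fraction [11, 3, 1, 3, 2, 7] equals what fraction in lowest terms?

Using pₖ = aₖpₖ₋₁ + pₖ₋₂ and qₖ = aₖqₖ₋₁ + qₖ₋₂:
  k=0: a=11, p=11, q=1
  k=1: a=3, p=34, q=3
  k=2: a=1, p=45, q=4
  k=3: a=3, p=169, q=15
  k=4: a=2, p=383, q=34
  k=5: a=7, p=2850, q=253

2850/253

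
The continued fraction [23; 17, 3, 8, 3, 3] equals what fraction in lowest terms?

Using pₖ = aₖpₖ₋₁ + pₖ₋₂ and qₖ = aₖqₖ₋₁ + qₖ₋₂:
  k=0: a=23, p=23, q=1
  k=1: a=17, p=392, q=17
  k=2: a=3, p=1199, q=52
  k=3: a=8, p=9984, q=433
  k=4: a=3, p=31151, q=1351
  k=5: a=3, p=103437, q=4486

103437/4486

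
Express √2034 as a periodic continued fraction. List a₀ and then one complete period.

[45; 10, 90]

a₀ = ⌊√2034⌋ = 45.
With m₀=0, d₀=1 and mₖ₊₁ = dₖaₖ − mₖ, dₖ₊₁ = (n − mₖ₊₁²)/dₖ, aₖ₊₁ = ⌊(a₀+mₖ₊₁)/dₖ₊₁⌋:
  k=1: m=45, d=9, a=10
  k=2: m=45, d=1, a=90
d=1 and a=2a₀=90 at k=2, so the next step gives (m, d) = (45, 9) again — its k=1 value — and the period has length 2.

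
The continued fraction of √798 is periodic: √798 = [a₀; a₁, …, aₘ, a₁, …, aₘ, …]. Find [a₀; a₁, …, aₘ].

a₀ = ⌊√798⌋ = 28.
With m₀=0, d₀=1 and mₖ₊₁ = dₖaₖ − mₖ, dₖ₊₁ = (n − mₖ₊₁²)/dₖ, aₖ₊₁ = ⌊(a₀+mₖ₊₁)/dₖ₊₁⌋:
  k=1: m=28, d=14, a=4
  k=2: m=28, d=1, a=56
d=1 and a=2a₀=56 at k=2, so the next step gives (m, d) = (28, 14) again — its k=1 value — and the period has length 2.

[28; 4, 56]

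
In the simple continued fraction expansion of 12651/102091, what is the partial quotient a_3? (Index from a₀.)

12651 = 0·102091 + 12651   →  a_0 = 0
102091 = 8·12651 + 883   →  a_1 = 8
12651 = 14·883 + 289   →  a_2 = 14
883 = 3·289 + 16   →  a_3 = 3

3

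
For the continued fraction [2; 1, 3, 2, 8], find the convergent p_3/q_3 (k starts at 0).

25/9

Using pₖ = aₖpₖ₋₁ + pₖ₋₂, qₖ = aₖqₖ₋₁ + qₖ₋₂ (with p₋₁=1, p₋₂=0, q₋₁=0, q₋₂=1):
  k=0: a=2, p=2, q=1
  k=1: a=1, p=3, q=1
  k=2: a=3, p=11, q=4
  k=3: a=2, p=25, q=9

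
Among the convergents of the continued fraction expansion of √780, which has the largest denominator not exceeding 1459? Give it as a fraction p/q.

21868/783

√780 = [27; 1, 12, 1, 54, …] (period length 4).
Convergents:
  p_0/q_0 = 27/1
  p_1/q_1 = 28/1
  p_2/q_2 = 363/13
  p_3/q_3 = 391/14
  p_4/q_4 = 21477/769
  p_5/q_5 = 21868/783
  p_6/q_6 = 283893/10165
q_5 = 783 ≤ 1459 < 10165 = q_6, so the answer is 21868/783.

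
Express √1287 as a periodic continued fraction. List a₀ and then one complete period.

a₀ = ⌊√1287⌋ = 35.

[35; 1, 6, 1, 70]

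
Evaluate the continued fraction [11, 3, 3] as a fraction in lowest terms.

113/10

Fold from the inside: start with 3/1.
  3 + 1/3 = 10/3
  11 + 3/10 = 113/10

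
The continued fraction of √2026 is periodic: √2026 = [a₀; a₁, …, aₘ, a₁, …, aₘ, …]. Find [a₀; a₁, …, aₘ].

a₀ = ⌊√2026⌋ = 45.

[45; 90]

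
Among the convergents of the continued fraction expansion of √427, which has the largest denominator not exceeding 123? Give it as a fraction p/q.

√427 = [20; 1, 1, 1, 40, …] (period length 4).
Convergents:
  p_0/q_0 = 20/1
  p_1/q_1 = 21/1
  p_2/q_2 = 41/2
  p_3/q_3 = 62/3
  p_4/q_4 = 2521/122
  p_5/q_5 = 2583/125
q_4 = 122 ≤ 123 < 125 = q_5, so the answer is 2521/122.

2521/122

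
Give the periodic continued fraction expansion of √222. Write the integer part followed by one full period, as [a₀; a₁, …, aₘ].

[14; 1, 8, 1, 28]

a₀ = ⌊√222⌋ = 14.
With m₀=0, d₀=1 and mₖ₊₁ = dₖaₖ − mₖ, dₖ₊₁ = (n − mₖ₊₁²)/dₖ, aₖ₊₁ = ⌊(a₀+mₖ₊₁)/dₖ₊₁⌋:
  k=1: m=14, d=26, a=1
  k=2: m=12, d=3, a=8
  k=3: m=12, d=26, a=1
  k=4: m=14, d=1, a=28
d=1 and a=2a₀=28 at k=4, so the next step gives (m, d) = (14, 26) again — its k=1 value — and the period has length 4.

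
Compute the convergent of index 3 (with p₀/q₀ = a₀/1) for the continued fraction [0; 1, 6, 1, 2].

7/8

Using pₖ = aₖpₖ₋₁ + pₖ₋₂, qₖ = aₖqₖ₋₁ + qₖ₋₂ (with p₋₁=1, p₋₂=0, q₋₁=0, q₋₂=1):
  k=0: a=0, p=0, q=1
  k=1: a=1, p=1, q=1
  k=2: a=6, p=6, q=7
  k=3: a=1, p=7, q=8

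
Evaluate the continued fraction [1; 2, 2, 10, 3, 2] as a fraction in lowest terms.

Using pₖ = aₖpₖ₋₁ + pₖ₋₂ and qₖ = aₖqₖ₋₁ + qₖ₋₂:
  k=0: a=1, p=1, q=1
  k=1: a=2, p=3, q=2
  k=2: a=2, p=7, q=5
  k=3: a=10, p=73, q=52
  k=4: a=3, p=226, q=161
  k=5: a=2, p=525, q=374

525/374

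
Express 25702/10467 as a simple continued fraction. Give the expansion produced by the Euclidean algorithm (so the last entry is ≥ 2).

25702 = 2·10467 + 4768
10467 = 2·4768 + 931
4768 = 5·931 + 113
931 = 8·113 + 27
113 = 4·27 + 5
27 = 5·5 + 2
5 = 2·2 + 1
2 = 2·1 + 0  (stop)
So 25702/10467 = [2; 2, 5, 8, 4, 5, 2, 2].

[2; 2, 5, 8, 4, 5, 2, 2]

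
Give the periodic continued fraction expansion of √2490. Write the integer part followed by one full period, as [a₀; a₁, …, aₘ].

[49; 1, 8, 1, 98]

a₀ = ⌊√2490⌋ = 49.
With m₀=0, d₀=1 and mₖ₊₁ = dₖaₖ − mₖ, dₖ₊₁ = (n − mₖ₊₁²)/dₖ, aₖ₊₁ = ⌊(a₀+mₖ₊₁)/dₖ₊₁⌋:
  k=1: m=49, d=89, a=1
  k=2: m=40, d=10, a=8
  k=3: m=40, d=89, a=1
  k=4: m=49, d=1, a=98
d=1 and a=2a₀=98 at k=4, so the next step gives (m, d) = (49, 89) again — its k=1 value — and the period has length 4.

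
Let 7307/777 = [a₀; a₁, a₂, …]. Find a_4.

7307 = 9·777 + 314   →  a_0 = 9
777 = 2·314 + 149   →  a_1 = 2
314 = 2·149 + 16   →  a_2 = 2
149 = 9·16 + 5   →  a_3 = 9
16 = 3·5 + 1   →  a_4 = 3

3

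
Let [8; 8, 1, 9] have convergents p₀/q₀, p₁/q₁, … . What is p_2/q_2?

73/9

Using pₖ = aₖpₖ₋₁ + pₖ₋₂, qₖ = aₖqₖ₋₁ + qₖ₋₂ (with p₋₁=1, p₋₂=0, q₋₁=0, q₋₂=1):
  k=0: a=8, p=8, q=1
  k=1: a=8, p=65, q=8
  k=2: a=1, p=73, q=9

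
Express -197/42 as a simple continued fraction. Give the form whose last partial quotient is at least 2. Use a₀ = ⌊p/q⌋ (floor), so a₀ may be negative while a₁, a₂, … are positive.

-197 = -5·42 + 13
42 = 3·13 + 3
13 = 4·3 + 1
3 = 3·1 + 0  (stop)
So -197/42 = [-5; 3, 4, 3].

[-5; 3, 4, 3]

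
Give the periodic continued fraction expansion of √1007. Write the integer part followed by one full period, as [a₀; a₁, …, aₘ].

[31; 1, 2, 1, 2, 1, 62]

a₀ = ⌊√1007⌋ = 31.
With m₀=0, d₀=1 and mₖ₊₁ = dₖaₖ − mₖ, dₖ₊₁ = (n − mₖ₊₁²)/dₖ, aₖ₊₁ = ⌊(a₀+mₖ₊₁)/dₖ₊₁⌋:
  k=1: m=31, d=46, a=1
  k=2: m=15, d=17, a=2
  k=3: m=19, d=38, a=1
  k=4: m=19, d=17, a=2
  k=5: m=15, d=46, a=1
  k=6: m=31, d=1, a=62
d=1 and a=2a₀=62 at k=6, so the next step gives (m, d) = (31, 46) again — its k=1 value — and the period has length 6.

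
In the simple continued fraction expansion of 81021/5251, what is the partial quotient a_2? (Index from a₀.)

3

81021 = 15·5251 + 2256   →  a_0 = 15
5251 = 2·2256 + 739   →  a_1 = 2
2256 = 3·739 + 39   →  a_2 = 3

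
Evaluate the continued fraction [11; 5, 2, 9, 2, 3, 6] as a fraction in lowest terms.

53509/4785

Fold from the inside: start with 6/1.
  3 + 1/6 = 19/6
  2 + 6/19 = 44/19
  9 + 19/44 = 415/44
  2 + 44/415 = 874/415
  5 + 415/874 = 4785/874
  11 + 874/4785 = 53509/4785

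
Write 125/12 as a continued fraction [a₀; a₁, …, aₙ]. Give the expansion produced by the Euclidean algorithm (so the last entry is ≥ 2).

[10; 2, 2, 2]

125 = 10×12 + 5
12 = 2×5 + 2
5 = 2×2 + 1
2 = 2×1 + 0  (stop)
So 125/12 = [10; 2, 2, 2].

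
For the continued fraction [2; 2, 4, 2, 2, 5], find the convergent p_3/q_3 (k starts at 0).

49/20

Using pₖ = aₖpₖ₋₁ + pₖ₋₂, qₖ = aₖqₖ₋₁ + qₖ₋₂ (with p₋₁=1, p₋₂=0, q₋₁=0, q₋₂=1):
  k=0: a=2, p=2, q=1
  k=1: a=2, p=5, q=2
  k=2: a=4, p=22, q=9
  k=3: a=2, p=49, q=20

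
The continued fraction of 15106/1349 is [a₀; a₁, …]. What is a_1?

15106 = 11·1349 + 267   →  a_0 = 11
1349 = 5·267 + 14   →  a_1 = 5

5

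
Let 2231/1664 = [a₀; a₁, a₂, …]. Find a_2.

2231 = 1·1664 + 567   →  a_0 = 1
1664 = 2·567 + 530   →  a_1 = 2
567 = 1·530 + 37   →  a_2 = 1

1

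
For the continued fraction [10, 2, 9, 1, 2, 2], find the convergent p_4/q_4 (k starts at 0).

Using pₖ = aₖpₖ₋₁ + pₖ₋₂, qₖ = aₖqₖ₋₁ + qₖ₋₂ (with p₋₁=1, p₋₂=0, q₋₁=0, q₋₂=1):
  k=0: a=10, p=10, q=1
  k=1: a=2, p=21, q=2
  k=2: a=9, p=199, q=19
  k=3: a=1, p=220, q=21
  k=4: a=2, p=639, q=61

639/61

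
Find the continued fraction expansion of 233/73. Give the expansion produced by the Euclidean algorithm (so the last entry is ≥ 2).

[3; 5, 4, 1, 2]

233 = 3·73 + 14
73 = 5·14 + 3
14 = 4·3 + 2
3 = 1·2 + 1
2 = 2·1 + 0  (stop)
So 233/73 = [3; 5, 4, 1, 2].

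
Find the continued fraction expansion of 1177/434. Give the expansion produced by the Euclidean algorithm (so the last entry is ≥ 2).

1177 = 2·434 + 309
434 = 1·309 + 125
309 = 2·125 + 59
125 = 2·59 + 7
59 = 8·7 + 3
7 = 2·3 + 1
3 = 3·1 + 0  (stop)
So 1177/434 = [2; 1, 2, 2, 8, 2, 3].

[2; 1, 2, 2, 8, 2, 3]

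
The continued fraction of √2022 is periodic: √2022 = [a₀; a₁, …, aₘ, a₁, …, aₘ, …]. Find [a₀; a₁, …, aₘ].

[44; 1, 28, 1, 88]

a₀ = ⌊√2022⌋ = 44.
With m₀=0, d₀=1 and mₖ₊₁ = dₖaₖ − mₖ, dₖ₊₁ = (n − mₖ₊₁²)/dₖ, aₖ₊₁ = ⌊(a₀+mₖ₊₁)/dₖ₊₁⌋:
  k=1: m=44, d=86, a=1
  k=2: m=42, d=3, a=28
  k=3: m=42, d=86, a=1
  k=4: m=44, d=1, a=88
d=1 and a=2a₀=88 at k=4, so the next step gives (m, d) = (44, 86) again — its k=1 value — and the period has length 4.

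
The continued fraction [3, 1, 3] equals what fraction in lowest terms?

Using pₖ = aₖpₖ₋₁ + pₖ₋₂ and qₖ = aₖqₖ₋₁ + qₖ₋₂:
  k=0: a=3, p=3, q=1
  k=1: a=1, p=4, q=1
  k=2: a=3, p=15, q=4

15/4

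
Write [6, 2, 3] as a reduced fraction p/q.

Fold from the inside: start with 3/1.
  2 + 1/3 = 7/3
  6 + 3/7 = 45/7

45/7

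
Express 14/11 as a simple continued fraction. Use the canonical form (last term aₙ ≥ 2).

14 = 1×11 + 3
11 = 3×3 + 2
3 = 1×2 + 1
2 = 2×1 + 0  (stop)
So 14/11 = [1; 3, 1, 2].

[1; 3, 1, 2]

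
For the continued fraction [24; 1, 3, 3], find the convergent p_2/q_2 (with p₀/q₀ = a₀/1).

Using pₖ = aₖpₖ₋₁ + pₖ₋₂, qₖ = aₖqₖ₋₁ + qₖ₋₂ (with p₋₁=1, p₋₂=0, q₋₁=0, q₋₂=1):
  k=0: a=24, p=24, q=1
  k=1: a=1, p=25, q=1
  k=2: a=3, p=99, q=4

99/4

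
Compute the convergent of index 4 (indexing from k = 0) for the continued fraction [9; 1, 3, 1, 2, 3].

Using pₖ = aₖpₖ₋₁ + pₖ₋₂, qₖ = aₖqₖ₋₁ + qₖ₋₂ (with p₋₁=1, p₋₂=0, q₋₁=0, q₋₂=1):
  k=0: a=9, p=9, q=1
  k=1: a=1, p=10, q=1
  k=2: a=3, p=39, q=4
  k=3: a=1, p=49, q=5
  k=4: a=2, p=137, q=14

137/14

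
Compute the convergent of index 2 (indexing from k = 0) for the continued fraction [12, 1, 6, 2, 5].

90/7

Using pₖ = aₖpₖ₋₁ + pₖ₋₂, qₖ = aₖqₖ₋₁ + qₖ₋₂ (with p₋₁=1, p₋₂=0, q₋₁=0, q₋₂=1):
  k=0: a=12, p=12, q=1
  k=1: a=1, p=13, q=1
  k=2: a=6, p=90, q=7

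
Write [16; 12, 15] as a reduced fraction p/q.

2911/181

Fold from the inside: start with 15/1.
  12 + 1/15 = 181/15
  16 + 15/181 = 2911/181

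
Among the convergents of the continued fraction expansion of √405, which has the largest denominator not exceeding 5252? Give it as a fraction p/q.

√405 = [20; 8, 40, …] (period length 2).
Convergents:
  p_0/q_0 = 20/1
  p_1/q_1 = 161/8
  p_2/q_2 = 6460/321
  p_3/q_3 = 51841/2576
  p_4/q_4 = 2080100/103361
q_3 = 2576 ≤ 5252 < 103361 = q_4, so the answer is 51841/2576.

51841/2576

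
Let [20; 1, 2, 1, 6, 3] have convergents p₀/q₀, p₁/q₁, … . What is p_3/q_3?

Using pₖ = aₖpₖ₋₁ + pₖ₋₂, qₖ = aₖqₖ₋₁ + qₖ₋₂ (with p₋₁=1, p₋₂=0, q₋₁=0, q₋₂=1):
  k=0: a=20, p=20, q=1
  k=1: a=1, p=21, q=1
  k=2: a=2, p=62, q=3
  k=3: a=1, p=83, q=4

83/4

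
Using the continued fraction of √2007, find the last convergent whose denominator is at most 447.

19891/444

√2007 = [44; 1, 3, 1, 88, …] (period length 4).
Convergents:
  p_0/q_0 = 44/1
  p_1/q_1 = 45/1
  p_2/q_2 = 179/4
  p_3/q_3 = 224/5
  p_4/q_4 = 19891/444
  p_5/q_5 = 20115/449
q_4 = 444 ≤ 447 < 449 = q_5, so the answer is 19891/444.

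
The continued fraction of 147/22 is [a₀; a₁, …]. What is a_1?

1

147 = 6·22 + 15   →  a_0 = 6
22 = 1·15 + 7   →  a_1 = 1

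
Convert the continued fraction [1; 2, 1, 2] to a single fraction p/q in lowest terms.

Using pₖ = aₖpₖ₋₁ + pₖ₋₂ and qₖ = aₖqₖ₋₁ + qₖ₋₂:
  k=0: a=1, p=1, q=1
  k=1: a=2, p=3, q=2
  k=2: a=1, p=4, q=3
  k=3: a=2, p=11, q=8

11/8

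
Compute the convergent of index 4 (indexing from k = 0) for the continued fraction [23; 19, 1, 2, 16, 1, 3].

22221/964

Using pₖ = aₖpₖ₋₁ + pₖ₋₂, qₖ = aₖqₖ₋₁ + qₖ₋₂ (with p₋₁=1, p₋₂=0, q₋₁=0, q₋₂=1):
  k=0: a=23, p=23, q=1
  k=1: a=19, p=438, q=19
  k=2: a=1, p=461, q=20
  k=3: a=2, p=1360, q=59
  k=4: a=16, p=22221, q=964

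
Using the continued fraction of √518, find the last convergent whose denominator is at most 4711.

105946/4655

√518 = [22; 1, 3, 6, 3, 1, 44, …] (period length 6).
Convergents:
  p_0/q_0 = 22/1
  p_1/q_1 = 23/1
  p_2/q_2 = 91/4
  p_3/q_3 = 569/25
  p_4/q_4 = 1798/79
  p_5/q_5 = 2367/104
  p_6/q_6 = 105946/4655
  p_7/q_7 = 108313/4759
q_6 = 4655 ≤ 4711 < 4759 = q_7, so the answer is 105946/4655.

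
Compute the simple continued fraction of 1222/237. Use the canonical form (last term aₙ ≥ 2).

[5; 6, 2, 2, 7]

1222 = 5*237 + 37
237 = 6*37 + 15
37 = 2*15 + 7
15 = 2*7 + 1
7 = 7*1 + 0  (stop)
So 1222/237 = [5; 6, 2, 2, 7].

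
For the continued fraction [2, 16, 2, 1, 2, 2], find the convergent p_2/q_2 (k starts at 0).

Using pₖ = aₖpₖ₋₁ + pₖ₋₂, qₖ = aₖqₖ₋₁ + qₖ₋₂ (with p₋₁=1, p₋₂=0, q₋₁=0, q₋₂=1):
  k=0: a=2, p=2, q=1
  k=1: a=16, p=33, q=16
  k=2: a=2, p=68, q=33

68/33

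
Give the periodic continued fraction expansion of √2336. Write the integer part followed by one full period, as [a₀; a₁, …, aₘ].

[48; 3, 96]

a₀ = ⌊√2336⌋ = 48.
With m₀=0, d₀=1 and mₖ₊₁ = dₖaₖ − mₖ, dₖ₊₁ = (n − mₖ₊₁²)/dₖ, aₖ₊₁ = ⌊(a₀+mₖ₊₁)/dₖ₊₁⌋:
  k=1: m=48, d=32, a=3
  k=2: m=48, d=1, a=96
d=1 and a=2a₀=96 at k=2, so the next step gives (m, d) = (48, 32) again — its k=1 value — and the period has length 2.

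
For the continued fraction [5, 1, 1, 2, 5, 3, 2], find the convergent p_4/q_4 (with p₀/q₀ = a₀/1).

151/27

Using pₖ = aₖpₖ₋₁ + pₖ₋₂, qₖ = aₖqₖ₋₁ + qₖ₋₂ (with p₋₁=1, p₋₂=0, q₋₁=0, q₋₂=1):
  k=0: a=5, p=5, q=1
  k=1: a=1, p=6, q=1
  k=2: a=1, p=11, q=2
  k=3: a=2, p=28, q=5
  k=4: a=5, p=151, q=27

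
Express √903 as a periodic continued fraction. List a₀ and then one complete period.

[30; 20, 60]

a₀ = ⌊√903⌋ = 30.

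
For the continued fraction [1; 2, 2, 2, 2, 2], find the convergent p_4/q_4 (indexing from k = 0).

Using pₖ = aₖpₖ₋₁ + pₖ₋₂, qₖ = aₖqₖ₋₁ + qₖ₋₂ (with p₋₁=1, p₋₂=0, q₋₁=0, q₋₂=1):
  k=0: a=1, p=1, q=1
  k=1: a=2, p=3, q=2
  k=2: a=2, p=7, q=5
  k=3: a=2, p=17, q=12
  k=4: a=2, p=41, q=29

41/29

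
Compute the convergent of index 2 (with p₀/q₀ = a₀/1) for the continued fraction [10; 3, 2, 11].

72/7

Using pₖ = aₖpₖ₋₁ + pₖ₋₂, qₖ = aₖqₖ₋₁ + qₖ₋₂ (with p₋₁=1, p₋₂=0, q₋₁=0, q₋₂=1):
  k=0: a=10, p=10, q=1
  k=1: a=3, p=31, q=3
  k=2: a=2, p=72, q=7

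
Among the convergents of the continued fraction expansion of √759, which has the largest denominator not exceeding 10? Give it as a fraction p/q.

248/9

√759 = [27; 1, 1, 4, 1, 1, 54, …] (period length 6).
Convergents:
  p_0/q_0 = 27/1
  p_1/q_1 = 28/1
  p_2/q_2 = 55/2
  p_3/q_3 = 248/9
  p_4/q_4 = 303/11
q_3 = 9 ≤ 10 < 11 = q_4, so the answer is 248/9.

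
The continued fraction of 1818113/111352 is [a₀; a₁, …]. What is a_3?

1818113 = 16·111352 + 36481   →  a_0 = 16
111352 = 3·36481 + 1909   →  a_1 = 3
36481 = 19·1909 + 210   →  a_2 = 19
1909 = 9·210 + 19   →  a_3 = 9

9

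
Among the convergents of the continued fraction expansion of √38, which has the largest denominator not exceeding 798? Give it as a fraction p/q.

2737/444

√38 = [6; 6, 12, …] (period length 2).
Convergents:
  p_0/q_0 = 6/1
  p_1/q_1 = 37/6
  p_2/q_2 = 450/73
  p_3/q_3 = 2737/444
  p_4/q_4 = 33294/5401
q_3 = 444 ≤ 798 < 5401 = q_4, so the answer is 2737/444.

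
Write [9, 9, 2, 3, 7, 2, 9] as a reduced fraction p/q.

88629/9733

Fold from the inside: start with 9/1.
  2 + 1/9 = 19/9
  7 + 9/19 = 142/19
  3 + 19/142 = 445/142
  2 + 142/445 = 1032/445
  9 + 445/1032 = 9733/1032
  9 + 1032/9733 = 88629/9733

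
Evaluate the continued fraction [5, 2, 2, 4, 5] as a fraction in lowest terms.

622/115

Using pₖ = aₖpₖ₋₁ + pₖ₋₂ and qₖ = aₖqₖ₋₁ + qₖ₋₂:
  k=0: a=5, p=5, q=1
  k=1: a=2, p=11, q=2
  k=2: a=2, p=27, q=5
  k=3: a=4, p=119, q=22
  k=4: a=5, p=622, q=115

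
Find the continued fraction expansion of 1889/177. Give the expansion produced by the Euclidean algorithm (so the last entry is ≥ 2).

1889 = 10×177 + 119
177 = 1×119 + 58
119 = 2×58 + 3
58 = 19×3 + 1
3 = 3×1 + 0  (stop)
So 1889/177 = [10; 1, 2, 19, 3].

[10; 1, 2, 19, 3]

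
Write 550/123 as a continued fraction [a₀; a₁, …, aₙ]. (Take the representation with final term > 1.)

550 = 4*123 + 58
123 = 2*58 + 7
58 = 8*7 + 2
7 = 3*2 + 1
2 = 2*1 + 0  (stop)
So 550/123 = [4; 2, 8, 3, 2].

[4; 2, 8, 3, 2]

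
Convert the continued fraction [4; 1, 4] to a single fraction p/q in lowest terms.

Using pₖ = aₖpₖ₋₁ + pₖ₋₂ and qₖ = aₖqₖ₋₁ + qₖ₋₂:
  k=0: a=4, p=4, q=1
  k=1: a=1, p=5, q=1
  k=2: a=4, p=24, q=5

24/5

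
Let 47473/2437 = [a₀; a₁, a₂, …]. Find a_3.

16

47473 = 19·2437 + 1170   →  a_0 = 19
2437 = 2·1170 + 97   →  a_1 = 2
1170 = 12·97 + 6   →  a_2 = 12
97 = 16·6 + 1   →  a_3 = 16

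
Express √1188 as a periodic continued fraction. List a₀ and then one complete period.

[34; 2, 7, 6, 7, 2, 68]

a₀ = ⌊√1188⌋ = 34.
With m₀=0, d₀=1 and mₖ₊₁ = dₖaₖ − mₖ, dₖ₊₁ = (n − mₖ₊₁²)/dₖ, aₖ₊₁ = ⌊(a₀+mₖ₊₁)/dₖ₊₁⌋:
  k=1: m=34, d=32, a=2
  k=2: m=30, d=9, a=7
  k=3: m=33, d=11, a=6
  k=4: m=33, d=9, a=7
  k=5: m=30, d=32, a=2
  k=6: m=34, d=1, a=68
d=1 and a=2a₀=68 at k=6, so the next step gives (m, d) = (34, 32) again — its k=1 value — and the period has length 6.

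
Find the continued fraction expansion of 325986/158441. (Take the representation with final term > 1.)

[2; 17, 2, 2, 11, 5, 15, 2]

325986 = 2·158441 + 9104
158441 = 17·9104 + 3673
9104 = 2·3673 + 1758
3673 = 2·1758 + 157
1758 = 11·157 + 31
157 = 5·31 + 2
31 = 15·2 + 1
2 = 2·1 + 0  (stop)
So 325986/158441 = [2; 17, 2, 2, 11, 5, 15, 2].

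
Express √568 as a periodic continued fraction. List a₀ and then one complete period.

[23; 1, 4, 1, 46]

a₀ = ⌊√568⌋ = 23.
With m₀=0, d₀=1 and mₖ₊₁ = dₖaₖ − mₖ, dₖ₊₁ = (n − mₖ₊₁²)/dₖ, aₖ₊₁ = ⌊(a₀+mₖ₊₁)/dₖ₊₁⌋:
  k=1: m=23, d=39, a=1
  k=2: m=16, d=8, a=4
  k=3: m=16, d=39, a=1
  k=4: m=23, d=1, a=46
d=1 and a=2a₀=46 at k=4, so the next step gives (m, d) = (23, 39) again — its k=1 value — and the period has length 4.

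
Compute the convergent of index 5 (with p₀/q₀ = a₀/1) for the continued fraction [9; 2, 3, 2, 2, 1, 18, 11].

519/55

Using pₖ = aₖpₖ₋₁ + pₖ₋₂, qₖ = aₖqₖ₋₁ + qₖ₋₂ (with p₋₁=1, p₋₂=0, q₋₁=0, q₋₂=1):
  k=0: a=9, p=9, q=1
  k=1: a=2, p=19, q=2
  k=2: a=3, p=66, q=7
  k=3: a=2, p=151, q=16
  k=4: a=2, p=368, q=39
  k=5: a=1, p=519, q=55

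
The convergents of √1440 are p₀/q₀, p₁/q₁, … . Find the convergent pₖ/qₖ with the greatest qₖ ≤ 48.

√1440 = [37; 1, 17, 1, 74, …] (period length 4).
Convergents:
  p_0/q_0 = 37/1
  p_1/q_1 = 38/1
  p_2/q_2 = 683/18
  p_3/q_3 = 721/19
  p_4/q_4 = 54037/1424
q_3 = 19 ≤ 48 < 1424 = q_4, so the answer is 721/19.

721/19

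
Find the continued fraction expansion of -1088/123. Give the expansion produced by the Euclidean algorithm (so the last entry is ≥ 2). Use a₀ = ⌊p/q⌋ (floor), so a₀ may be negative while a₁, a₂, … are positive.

[-9; 6, 2, 9]

-1088 = -9*123 + 19
123 = 6*19 + 9
19 = 2*9 + 1
9 = 9*1 + 0  (stop)
So -1088/123 = [-9; 6, 2, 9].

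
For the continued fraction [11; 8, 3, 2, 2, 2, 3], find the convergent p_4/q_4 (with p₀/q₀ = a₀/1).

1568/141

Using pₖ = aₖpₖ₋₁ + pₖ₋₂, qₖ = aₖqₖ₋₁ + qₖ₋₂ (with p₋₁=1, p₋₂=0, q₋₁=0, q₋₂=1):
  k=0: a=11, p=11, q=1
  k=1: a=8, p=89, q=8
  k=2: a=3, p=278, q=25
  k=3: a=2, p=645, q=58
  k=4: a=2, p=1568, q=141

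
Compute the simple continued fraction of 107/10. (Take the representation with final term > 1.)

107 = 10·10 + 7
10 = 1·7 + 3
7 = 2·3 + 1
3 = 3·1 + 0  (stop)
So 107/10 = [10; 1, 2, 3].

[10; 1, 2, 3]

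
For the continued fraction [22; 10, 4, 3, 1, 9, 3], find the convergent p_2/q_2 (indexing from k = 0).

Using pₖ = aₖpₖ₋₁ + pₖ₋₂, qₖ = aₖqₖ₋₁ + qₖ₋₂ (with p₋₁=1, p₋₂=0, q₋₁=0, q₋₂=1):
  k=0: a=22, p=22, q=1
  k=1: a=10, p=221, q=10
  k=2: a=4, p=906, q=41

906/41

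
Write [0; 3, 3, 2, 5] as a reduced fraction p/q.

38/125

Fold from the inside: start with 5/1.
  2 + 1/5 = 11/5
  3 + 5/11 = 38/11
  3 + 11/38 = 125/38
  0 + 38/125 = 38/125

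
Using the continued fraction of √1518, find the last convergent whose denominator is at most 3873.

√1518 = [38; 1, 24, 1, 76, …] (period length 4).
Convergents:
  p_0/q_0 = 38/1
  p_1/q_1 = 39/1
  p_2/q_2 = 974/25
  p_3/q_3 = 1013/26
  p_4/q_4 = 77962/2001
  p_5/q_5 = 78975/2027
  p_6/q_6 = 1973362/50649
q_5 = 2027 ≤ 3873 < 50649 = q_6, so the answer is 78975/2027.

78975/2027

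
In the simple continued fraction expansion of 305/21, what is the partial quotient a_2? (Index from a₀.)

305 = 14·21 + 11   →  a_0 = 14
21 = 1·11 + 10   →  a_1 = 1
11 = 1·10 + 1   →  a_2 = 1

1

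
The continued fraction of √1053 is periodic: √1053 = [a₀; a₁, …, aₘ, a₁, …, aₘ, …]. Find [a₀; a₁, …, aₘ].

[32; 2, 4, 2, 64]

a₀ = ⌊√1053⌋ = 32.
With m₀=0, d₀=1 and mₖ₊₁ = dₖaₖ − mₖ, dₖ₊₁ = (n − mₖ₊₁²)/dₖ, aₖ₊₁ = ⌊(a₀+mₖ₊₁)/dₖ₊₁⌋:
  k=1: m=32, d=29, a=2
  k=2: m=26, d=13, a=4
  k=3: m=26, d=29, a=2
  k=4: m=32, d=1, a=64
d=1 and a=2a₀=64 at k=4, so the next step gives (m, d) = (32, 29) again — its k=1 value — and the period has length 4.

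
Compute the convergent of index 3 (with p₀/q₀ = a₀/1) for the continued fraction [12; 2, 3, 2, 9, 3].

199/16

Using pₖ = aₖpₖ₋₁ + pₖ₋₂, qₖ = aₖqₖ₋₁ + qₖ₋₂ (with p₋₁=1, p₋₂=0, q₋₁=0, q₋₂=1):
  k=0: a=12, p=12, q=1
  k=1: a=2, p=25, q=2
  k=2: a=3, p=87, q=7
  k=3: a=2, p=199, q=16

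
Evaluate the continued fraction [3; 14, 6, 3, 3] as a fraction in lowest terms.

Fold from the inside: start with 3/1.
  3 + 1/3 = 10/3
  6 + 3/10 = 63/10
  14 + 10/63 = 892/63
  3 + 63/892 = 2739/892

2739/892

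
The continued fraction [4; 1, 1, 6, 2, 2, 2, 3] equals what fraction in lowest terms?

Using pₖ = aₖpₖ₋₁ + pₖ₋₂ and qₖ = aₖqₖ₋₁ + qₖ₋₂:
  k=0: a=4, p=4, q=1
  k=1: a=1, p=5, q=1
  k=2: a=1, p=9, q=2
  k=3: a=6, p=59, q=13
  k=4: a=2, p=127, q=28
  k=5: a=2, p=313, q=69
  k=6: a=2, p=753, q=166
  k=7: a=3, p=2572, q=567

2572/567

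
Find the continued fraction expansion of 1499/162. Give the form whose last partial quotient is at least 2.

1499 = 9·162 + 41
162 = 3·41 + 39
41 = 1·39 + 2
39 = 19·2 + 1
2 = 2·1 + 0  (stop)
So 1499/162 = [9; 3, 1, 19, 2].

[9; 3, 1, 19, 2]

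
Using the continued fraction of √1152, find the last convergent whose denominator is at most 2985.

39202/1155

√1152 = [33; 1, 15, 1, 66, …] (period length 4).
Convergents:
  p_0/q_0 = 33/1
  p_1/q_1 = 34/1
  p_2/q_2 = 543/16
  p_3/q_3 = 577/17
  p_4/q_4 = 38625/1138
  p_5/q_5 = 39202/1155
  p_6/q_6 = 626655/18463
q_5 = 1155 ≤ 2985 < 18463 = q_6, so the answer is 39202/1155.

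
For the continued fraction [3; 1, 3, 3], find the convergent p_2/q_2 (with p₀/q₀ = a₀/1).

Using pₖ = aₖpₖ₋₁ + pₖ₋₂, qₖ = aₖqₖ₋₁ + qₖ₋₂ (with p₋₁=1, p₋₂=0, q₋₁=0, q₋₂=1):
  k=0: a=3, p=3, q=1
  k=1: a=1, p=4, q=1
  k=2: a=3, p=15, q=4

15/4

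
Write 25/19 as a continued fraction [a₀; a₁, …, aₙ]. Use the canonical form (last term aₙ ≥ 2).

25 = 1×19 + 6
19 = 3×6 + 1
6 = 6×1 + 0  (stop)
So 25/19 = [1; 3, 6].

[1; 3, 6]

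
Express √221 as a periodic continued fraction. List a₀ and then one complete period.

[14; 1, 6, 2, 6, 1, 28]

a₀ = ⌊√221⌋ = 14.
With m₀=0, d₀=1 and mₖ₊₁ = dₖaₖ − mₖ, dₖ₊₁ = (n − mₖ₊₁²)/dₖ, aₖ₊₁ = ⌊(a₀+mₖ₊₁)/dₖ₊₁⌋:
  k=1: m=14, d=25, a=1
  k=2: m=11, d=4, a=6
  k=3: m=13, d=13, a=2
  k=4: m=13, d=4, a=6
  k=5: m=11, d=25, a=1
  k=6: m=14, d=1, a=28
d=1 and a=2a₀=28 at k=6, so the next step gives (m, d) = (14, 25) again — its k=1 value — and the period has length 6.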